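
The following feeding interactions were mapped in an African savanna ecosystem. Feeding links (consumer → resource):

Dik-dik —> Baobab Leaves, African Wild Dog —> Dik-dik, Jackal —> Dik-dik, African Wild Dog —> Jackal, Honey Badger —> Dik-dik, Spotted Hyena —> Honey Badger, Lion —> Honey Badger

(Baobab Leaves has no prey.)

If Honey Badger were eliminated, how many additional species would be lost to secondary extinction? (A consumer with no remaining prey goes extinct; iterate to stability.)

Remove Honey Badger.
Round 1: Spotted Hyena (all prey gone), Lion (all prey gone) → extinct.
No further losses. Total secondary extinctions: 2.

2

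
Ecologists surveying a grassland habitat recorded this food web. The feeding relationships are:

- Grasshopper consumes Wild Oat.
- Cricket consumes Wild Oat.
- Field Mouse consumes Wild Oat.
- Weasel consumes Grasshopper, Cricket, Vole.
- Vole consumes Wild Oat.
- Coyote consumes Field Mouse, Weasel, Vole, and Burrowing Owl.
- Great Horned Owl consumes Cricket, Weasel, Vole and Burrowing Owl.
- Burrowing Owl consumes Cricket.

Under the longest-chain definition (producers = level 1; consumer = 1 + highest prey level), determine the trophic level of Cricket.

Wild Oat is a producer → level 1.
Cricket eats Wild Oat → level 2.

Trophic level 2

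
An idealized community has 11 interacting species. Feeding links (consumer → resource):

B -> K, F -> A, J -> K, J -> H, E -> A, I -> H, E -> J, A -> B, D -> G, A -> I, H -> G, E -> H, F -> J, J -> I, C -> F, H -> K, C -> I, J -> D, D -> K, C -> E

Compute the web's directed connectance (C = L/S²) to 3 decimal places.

C = 0.165

The web has S = 11 species and L = 20 feeding links.
C = L / S² = 20 / 121 = 0.1653 ≈ 0.165.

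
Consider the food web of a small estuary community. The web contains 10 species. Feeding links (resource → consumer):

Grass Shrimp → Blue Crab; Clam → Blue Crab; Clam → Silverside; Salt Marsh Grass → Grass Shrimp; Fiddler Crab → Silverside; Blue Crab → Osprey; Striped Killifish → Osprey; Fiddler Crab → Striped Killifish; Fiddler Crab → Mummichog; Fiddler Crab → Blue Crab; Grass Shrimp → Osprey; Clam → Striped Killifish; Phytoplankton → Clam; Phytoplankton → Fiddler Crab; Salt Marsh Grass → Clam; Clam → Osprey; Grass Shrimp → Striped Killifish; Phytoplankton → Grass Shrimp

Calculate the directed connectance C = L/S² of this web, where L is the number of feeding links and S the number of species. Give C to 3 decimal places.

C = 0.180

The web has S = 10 species and L = 18 feeding links.
C = L / S² = 18 / 100 = 0.1800 ≈ 0.180.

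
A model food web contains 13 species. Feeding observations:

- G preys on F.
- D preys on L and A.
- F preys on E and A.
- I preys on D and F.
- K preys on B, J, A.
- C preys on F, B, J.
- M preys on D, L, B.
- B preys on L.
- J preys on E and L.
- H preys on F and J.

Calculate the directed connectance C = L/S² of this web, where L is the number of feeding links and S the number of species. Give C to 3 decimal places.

C = 0.124

The web has S = 13 species and L = 21 feeding links.
C = L / S² = 21 / 169 = 0.1243 ≈ 0.124.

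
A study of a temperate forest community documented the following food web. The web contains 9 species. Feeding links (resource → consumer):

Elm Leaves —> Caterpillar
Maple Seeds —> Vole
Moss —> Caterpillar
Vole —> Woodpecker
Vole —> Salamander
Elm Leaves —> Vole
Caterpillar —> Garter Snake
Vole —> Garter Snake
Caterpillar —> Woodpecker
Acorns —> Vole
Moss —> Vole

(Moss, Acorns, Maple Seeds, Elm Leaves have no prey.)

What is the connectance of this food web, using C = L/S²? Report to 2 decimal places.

C = 0.14

The web has S = 9 species and L = 11 feeding links.
C = L / S² = 11 / 81 = 0.1358 ≈ 0.14.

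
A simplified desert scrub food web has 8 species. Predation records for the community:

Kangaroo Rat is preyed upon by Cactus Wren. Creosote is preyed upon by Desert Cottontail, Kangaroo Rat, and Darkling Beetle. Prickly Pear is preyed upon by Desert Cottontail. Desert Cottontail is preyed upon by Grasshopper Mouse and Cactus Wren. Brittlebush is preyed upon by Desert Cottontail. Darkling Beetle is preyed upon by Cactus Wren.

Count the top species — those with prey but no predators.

Top species (has prey, but nothing eats it): Grasshopper Mouse, Cactus Wren.
Count: 2.

2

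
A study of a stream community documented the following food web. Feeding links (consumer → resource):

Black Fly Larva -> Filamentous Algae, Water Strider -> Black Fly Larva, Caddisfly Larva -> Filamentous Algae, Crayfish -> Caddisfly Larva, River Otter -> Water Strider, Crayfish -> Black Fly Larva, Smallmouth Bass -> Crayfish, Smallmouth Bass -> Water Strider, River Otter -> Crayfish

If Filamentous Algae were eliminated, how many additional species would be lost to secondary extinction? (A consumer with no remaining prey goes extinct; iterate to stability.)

Remove Filamentous Algae.
Round 1: Caddisfly Larva (all prey gone), Black Fly Larva (all prey gone) → extinct.
Round 2: Crayfish (all prey gone), Water Strider (all prey gone) → extinct.
Round 3: River Otter (all prey gone), Smallmouth Bass (all prey gone) → extinct.
No further losses. Total secondary extinctions: 6.

6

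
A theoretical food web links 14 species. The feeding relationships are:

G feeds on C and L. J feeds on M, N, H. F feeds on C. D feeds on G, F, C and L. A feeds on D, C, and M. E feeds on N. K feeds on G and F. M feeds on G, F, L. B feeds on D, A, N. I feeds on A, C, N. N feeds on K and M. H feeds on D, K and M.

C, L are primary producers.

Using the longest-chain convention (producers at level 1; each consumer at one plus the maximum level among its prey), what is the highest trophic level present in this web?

Producers (level 1): C, L.
C → F → M → N → E gives E level 5.
No species has a prey at level 5, so no species reaches level 6.

5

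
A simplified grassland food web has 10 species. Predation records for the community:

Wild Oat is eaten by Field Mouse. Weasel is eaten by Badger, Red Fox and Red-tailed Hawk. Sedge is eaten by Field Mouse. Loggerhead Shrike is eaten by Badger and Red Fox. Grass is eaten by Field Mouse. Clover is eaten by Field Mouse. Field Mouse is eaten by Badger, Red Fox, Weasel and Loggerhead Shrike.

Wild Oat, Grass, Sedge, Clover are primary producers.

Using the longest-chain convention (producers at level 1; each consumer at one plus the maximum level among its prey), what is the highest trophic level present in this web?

4

Producers (level 1): Wild Oat, Grass, Sedge, Clover.
Wild Oat → Field Mouse → Weasel → Red-tailed Hawk gives Red-tailed Hawk level 4.
No species has a prey at level 4, so no species reaches level 5.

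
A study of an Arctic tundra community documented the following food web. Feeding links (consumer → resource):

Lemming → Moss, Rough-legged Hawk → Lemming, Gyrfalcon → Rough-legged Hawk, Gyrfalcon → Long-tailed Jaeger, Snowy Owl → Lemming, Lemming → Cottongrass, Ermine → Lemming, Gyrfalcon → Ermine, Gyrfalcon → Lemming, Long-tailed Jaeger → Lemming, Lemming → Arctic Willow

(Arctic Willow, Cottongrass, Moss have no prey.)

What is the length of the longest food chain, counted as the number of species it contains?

One longest chain: Arctic Willow → Lemming → Ermine → Gyrfalcon.
It has 4 species and 3 links.

4 species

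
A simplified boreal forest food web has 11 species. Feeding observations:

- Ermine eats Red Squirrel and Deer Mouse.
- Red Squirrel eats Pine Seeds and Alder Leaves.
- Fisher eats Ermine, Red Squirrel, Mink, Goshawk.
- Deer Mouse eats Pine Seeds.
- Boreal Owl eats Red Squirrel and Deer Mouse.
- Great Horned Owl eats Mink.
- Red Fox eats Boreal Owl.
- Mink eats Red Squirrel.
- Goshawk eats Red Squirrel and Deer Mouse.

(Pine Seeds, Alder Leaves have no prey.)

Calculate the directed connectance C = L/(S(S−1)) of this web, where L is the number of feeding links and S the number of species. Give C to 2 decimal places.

The web has S = 11 species and L = 16 feeding links.
C = L / (S(S−1)) = 16 / 110 = 0.1455 ≈ 0.15.

C = 0.15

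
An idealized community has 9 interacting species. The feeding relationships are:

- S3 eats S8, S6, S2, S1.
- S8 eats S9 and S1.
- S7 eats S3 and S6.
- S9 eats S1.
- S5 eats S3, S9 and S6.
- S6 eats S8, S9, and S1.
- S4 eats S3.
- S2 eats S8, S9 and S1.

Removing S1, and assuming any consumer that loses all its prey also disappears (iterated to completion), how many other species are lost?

Remove S1.
Round 1: S9 (all prey gone) → extinct.
Round 2: S8 (all prey gone) → extinct.
Round 3: S6 (all prey gone), S2 (all prey gone) → extinct.
Round 4: S3 (all prey gone) → extinct.
Round 5: S7 (all prey gone), S4 (all prey gone), S5 (all prey gone) → extinct.
No further losses. Total secondary extinctions: 8.

8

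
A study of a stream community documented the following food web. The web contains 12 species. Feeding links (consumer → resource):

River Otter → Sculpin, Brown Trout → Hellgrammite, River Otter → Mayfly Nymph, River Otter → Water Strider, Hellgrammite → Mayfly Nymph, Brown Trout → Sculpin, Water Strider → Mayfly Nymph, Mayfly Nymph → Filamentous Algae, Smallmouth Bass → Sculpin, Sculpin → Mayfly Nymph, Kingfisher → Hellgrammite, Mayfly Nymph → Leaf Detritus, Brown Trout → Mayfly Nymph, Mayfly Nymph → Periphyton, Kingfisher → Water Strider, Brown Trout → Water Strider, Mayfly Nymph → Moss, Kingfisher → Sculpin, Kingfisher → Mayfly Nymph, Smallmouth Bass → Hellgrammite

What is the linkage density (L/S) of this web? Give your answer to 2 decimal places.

There are L = 20 links among S = 12 species.
L/S = 20/12 = 1.6667 ≈ 1.67.

L/S = 1.67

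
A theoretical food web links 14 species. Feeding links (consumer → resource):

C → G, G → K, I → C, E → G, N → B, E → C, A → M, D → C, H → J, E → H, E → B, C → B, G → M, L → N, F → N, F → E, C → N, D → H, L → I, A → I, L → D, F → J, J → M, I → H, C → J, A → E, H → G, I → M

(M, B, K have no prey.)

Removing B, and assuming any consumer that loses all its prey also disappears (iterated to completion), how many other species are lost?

Remove B.
Round 1: N (all prey gone) → extinct.
No further losses. Total secondary extinctions: 1.

1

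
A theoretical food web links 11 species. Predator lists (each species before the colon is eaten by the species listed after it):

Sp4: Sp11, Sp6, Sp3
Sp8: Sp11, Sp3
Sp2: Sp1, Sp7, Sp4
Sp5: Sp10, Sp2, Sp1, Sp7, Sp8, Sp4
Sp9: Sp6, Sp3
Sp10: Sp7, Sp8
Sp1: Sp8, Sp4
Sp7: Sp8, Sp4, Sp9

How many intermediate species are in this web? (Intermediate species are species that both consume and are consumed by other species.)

Intermediate species (has both prey and predators): Sp10, Sp2, Sp1, Sp7, Sp8, Sp4, Sp9.
Count: 7.

7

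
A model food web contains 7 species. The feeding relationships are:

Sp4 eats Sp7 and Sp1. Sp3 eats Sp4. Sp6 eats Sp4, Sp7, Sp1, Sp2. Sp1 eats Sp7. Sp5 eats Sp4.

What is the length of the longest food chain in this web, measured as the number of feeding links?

One longest chain: Sp7 → Sp1 → Sp4 → Sp6.
It has 4 species and 3 links.

3 links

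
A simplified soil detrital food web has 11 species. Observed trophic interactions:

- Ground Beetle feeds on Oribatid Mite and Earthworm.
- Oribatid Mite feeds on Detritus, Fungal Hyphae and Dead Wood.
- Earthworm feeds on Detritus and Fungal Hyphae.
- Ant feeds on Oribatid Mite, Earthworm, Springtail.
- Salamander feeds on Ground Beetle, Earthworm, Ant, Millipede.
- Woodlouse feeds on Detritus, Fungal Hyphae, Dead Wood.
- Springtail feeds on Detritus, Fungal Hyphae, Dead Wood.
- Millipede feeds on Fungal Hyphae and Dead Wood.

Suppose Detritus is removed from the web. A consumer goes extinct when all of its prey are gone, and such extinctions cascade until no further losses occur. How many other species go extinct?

0

Remove Detritus.
Every predator of it retains at least one other prey: Woodlouse still has Dead Wood, Fungal Hyphae; Oribatid Mite still has Dead Wood, Fungal Hyphae; Springtail still has Dead Wood, Fungal Hyphae; Earthworm still has Fungal Hyphae.
No consumer loses all prey, so no secondary extinctions occur.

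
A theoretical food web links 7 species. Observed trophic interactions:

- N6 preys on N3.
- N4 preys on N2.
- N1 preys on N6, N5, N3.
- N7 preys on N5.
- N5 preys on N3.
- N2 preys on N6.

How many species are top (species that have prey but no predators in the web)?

Top species (has prey, but nothing eats it): N7, N1, N4.
Count: 3.

3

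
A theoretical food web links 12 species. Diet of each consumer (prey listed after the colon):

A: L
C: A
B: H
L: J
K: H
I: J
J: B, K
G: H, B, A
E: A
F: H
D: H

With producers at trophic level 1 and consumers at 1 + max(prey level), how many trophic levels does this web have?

6

Producers (level 1): H.
H → B → J → L → A → C gives C level 6.
No species has a prey at level 6, so no species reaches level 7.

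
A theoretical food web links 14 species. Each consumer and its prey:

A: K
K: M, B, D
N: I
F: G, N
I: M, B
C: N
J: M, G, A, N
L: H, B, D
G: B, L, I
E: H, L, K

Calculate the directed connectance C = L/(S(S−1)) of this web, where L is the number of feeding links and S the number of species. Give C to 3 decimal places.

C = 0.126

The web has S = 14 species and L = 23 feeding links.
C = L / (S(S−1)) = 23 / 182 = 0.1264 ≈ 0.126.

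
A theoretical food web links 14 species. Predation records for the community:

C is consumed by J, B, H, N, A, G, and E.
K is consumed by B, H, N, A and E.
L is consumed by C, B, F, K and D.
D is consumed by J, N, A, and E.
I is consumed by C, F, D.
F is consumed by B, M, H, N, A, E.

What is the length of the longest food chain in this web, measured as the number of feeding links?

One longest chain: L → K → B.
It has 3 species and 2 links.

2 links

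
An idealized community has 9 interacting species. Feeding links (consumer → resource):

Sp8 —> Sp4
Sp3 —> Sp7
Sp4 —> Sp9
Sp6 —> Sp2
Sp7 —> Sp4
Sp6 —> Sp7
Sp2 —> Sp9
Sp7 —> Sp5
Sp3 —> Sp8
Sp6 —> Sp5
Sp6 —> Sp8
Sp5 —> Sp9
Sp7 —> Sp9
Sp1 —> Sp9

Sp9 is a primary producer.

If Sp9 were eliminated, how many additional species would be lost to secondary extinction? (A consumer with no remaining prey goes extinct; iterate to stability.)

Remove Sp9.
Round 1: Sp2 (all prey gone), Sp5 (all prey gone), Sp4 (all prey gone), Sp1 (all prey gone) → extinct.
Round 2: Sp7 (all prey gone), Sp8 (all prey gone) → extinct.
Round 3: Sp3 (all prey gone), Sp6 (all prey gone) → extinct.
No further losses. Total secondary extinctions: 8.

8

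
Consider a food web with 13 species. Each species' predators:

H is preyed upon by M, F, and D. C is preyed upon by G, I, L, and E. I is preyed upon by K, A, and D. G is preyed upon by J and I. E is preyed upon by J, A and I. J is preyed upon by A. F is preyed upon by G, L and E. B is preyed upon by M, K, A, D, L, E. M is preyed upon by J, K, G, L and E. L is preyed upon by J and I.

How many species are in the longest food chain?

One longest chain: H → F → E → I → D.
It has 5 species and 4 links.

5 species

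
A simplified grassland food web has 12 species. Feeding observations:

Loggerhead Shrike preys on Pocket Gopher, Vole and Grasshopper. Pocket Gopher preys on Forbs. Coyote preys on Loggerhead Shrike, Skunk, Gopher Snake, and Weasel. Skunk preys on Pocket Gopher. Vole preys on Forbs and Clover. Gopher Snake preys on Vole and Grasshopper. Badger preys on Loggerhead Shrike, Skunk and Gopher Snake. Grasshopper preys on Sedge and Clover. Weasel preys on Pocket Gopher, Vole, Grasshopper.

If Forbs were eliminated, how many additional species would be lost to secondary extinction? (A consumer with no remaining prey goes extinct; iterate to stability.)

2

Remove Forbs.
Round 1: Pocket Gopher (all prey gone) → extinct.
Round 2: Skunk (all prey gone) → extinct.
No further losses. Total secondary extinctions: 2.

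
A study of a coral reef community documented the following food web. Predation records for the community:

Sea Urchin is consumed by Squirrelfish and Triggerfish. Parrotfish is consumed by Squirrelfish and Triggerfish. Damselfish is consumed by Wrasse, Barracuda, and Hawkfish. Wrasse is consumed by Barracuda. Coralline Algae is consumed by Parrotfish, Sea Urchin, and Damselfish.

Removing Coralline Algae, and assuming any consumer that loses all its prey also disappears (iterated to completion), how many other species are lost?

8

Remove Coralline Algae.
Round 1: Sea Urchin (all prey gone), Parrotfish (all prey gone), Damselfish (all prey gone) → extinct.
Round 2: Triggerfish (all prey gone), Wrasse (all prey gone), Hawkfish (all prey gone), Squirrelfish (all prey gone) → extinct.
Round 3: Barracuda (all prey gone) → extinct.
No further losses. Total secondary extinctions: 8.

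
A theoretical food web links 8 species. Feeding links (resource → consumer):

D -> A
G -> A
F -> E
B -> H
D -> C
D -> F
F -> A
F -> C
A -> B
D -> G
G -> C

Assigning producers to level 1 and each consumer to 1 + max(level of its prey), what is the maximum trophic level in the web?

Producers (level 1): D.
D → G → A → B → H gives H level 5.
No species has a prey at level 5, so no species reaches level 6.

5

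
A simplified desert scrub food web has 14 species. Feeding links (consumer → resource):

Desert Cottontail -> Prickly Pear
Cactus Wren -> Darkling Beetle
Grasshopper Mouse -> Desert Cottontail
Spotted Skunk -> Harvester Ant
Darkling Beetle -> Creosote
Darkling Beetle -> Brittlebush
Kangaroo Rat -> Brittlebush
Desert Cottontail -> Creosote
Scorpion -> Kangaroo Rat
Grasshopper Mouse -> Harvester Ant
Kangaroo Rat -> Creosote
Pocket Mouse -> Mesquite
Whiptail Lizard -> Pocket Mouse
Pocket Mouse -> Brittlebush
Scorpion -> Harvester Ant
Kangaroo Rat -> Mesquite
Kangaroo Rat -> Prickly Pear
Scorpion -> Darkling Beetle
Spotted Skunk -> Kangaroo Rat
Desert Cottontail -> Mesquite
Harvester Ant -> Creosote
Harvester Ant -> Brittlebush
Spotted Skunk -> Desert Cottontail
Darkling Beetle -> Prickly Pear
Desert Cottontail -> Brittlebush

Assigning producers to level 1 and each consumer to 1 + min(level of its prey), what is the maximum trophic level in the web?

3

Producers (level 1): Prickly Pear, Mesquite, Brittlebush, Creosote.
Following each consumer down to its lowest-level prey: Prickly Pear → Darkling Beetle → Cactus Wren (levels 1 through 3).
All prey of Cactus Wren (Darkling Beetle 2) are at level 2 or above, so Cactus Wren is at level 1 + 2 = 3.
Every consumer has at least one prey at level 2 or below, so none exceeds level 3.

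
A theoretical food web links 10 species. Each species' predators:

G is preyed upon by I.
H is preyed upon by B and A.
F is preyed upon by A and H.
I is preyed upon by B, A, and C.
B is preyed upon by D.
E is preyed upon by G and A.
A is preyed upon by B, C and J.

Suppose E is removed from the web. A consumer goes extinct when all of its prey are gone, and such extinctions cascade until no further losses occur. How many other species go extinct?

2

Remove E.
Round 1: G (all prey gone) → extinct.
Round 2: I (all prey gone) → extinct.
No further losses. Total secondary extinctions: 2.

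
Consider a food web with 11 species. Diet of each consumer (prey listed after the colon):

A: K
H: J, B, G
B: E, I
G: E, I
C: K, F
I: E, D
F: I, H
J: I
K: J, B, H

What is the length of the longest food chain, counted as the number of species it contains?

One longest chain: E → I → J → H → F → C.
It has 6 species and 5 links.

6 species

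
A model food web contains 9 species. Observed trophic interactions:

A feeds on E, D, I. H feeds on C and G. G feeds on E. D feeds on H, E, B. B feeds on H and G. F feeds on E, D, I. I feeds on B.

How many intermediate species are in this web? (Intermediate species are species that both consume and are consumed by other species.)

5

Intermediate species (has both prey and predators): G, H, B, D, I.
Count: 5.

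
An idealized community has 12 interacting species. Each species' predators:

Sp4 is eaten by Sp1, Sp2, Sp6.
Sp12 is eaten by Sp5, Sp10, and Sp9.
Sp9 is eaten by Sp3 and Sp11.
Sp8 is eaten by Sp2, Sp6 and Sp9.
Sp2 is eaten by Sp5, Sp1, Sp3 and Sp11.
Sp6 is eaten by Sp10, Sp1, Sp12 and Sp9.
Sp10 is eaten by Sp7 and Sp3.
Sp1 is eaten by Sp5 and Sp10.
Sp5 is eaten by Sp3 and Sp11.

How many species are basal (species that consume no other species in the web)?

2

Basal species (no prey listed): Sp8, Sp4.
Count: 2.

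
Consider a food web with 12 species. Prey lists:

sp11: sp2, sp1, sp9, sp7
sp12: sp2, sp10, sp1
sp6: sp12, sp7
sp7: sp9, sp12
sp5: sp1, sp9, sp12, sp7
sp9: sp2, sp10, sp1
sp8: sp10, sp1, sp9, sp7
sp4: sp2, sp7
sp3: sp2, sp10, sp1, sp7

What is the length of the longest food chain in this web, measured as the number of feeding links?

3 links

One longest chain: sp2 → sp9 → sp7 → sp4.
It has 4 species and 3 links.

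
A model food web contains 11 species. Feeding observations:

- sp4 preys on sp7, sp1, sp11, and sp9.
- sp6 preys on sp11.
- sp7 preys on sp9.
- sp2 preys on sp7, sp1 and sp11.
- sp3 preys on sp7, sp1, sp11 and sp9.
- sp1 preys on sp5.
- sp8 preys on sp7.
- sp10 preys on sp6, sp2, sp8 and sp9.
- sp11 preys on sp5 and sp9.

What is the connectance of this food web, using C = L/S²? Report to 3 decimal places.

C = 0.174

The web has S = 11 species and L = 21 feeding links.
C = L / S² = 21 / 121 = 0.1736 ≈ 0.174.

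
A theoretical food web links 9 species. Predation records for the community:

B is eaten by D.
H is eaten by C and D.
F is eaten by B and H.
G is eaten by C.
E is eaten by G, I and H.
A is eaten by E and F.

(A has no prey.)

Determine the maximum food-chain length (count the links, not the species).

3 links

One longest chain: A → F → B → D.
It has 4 species and 3 links.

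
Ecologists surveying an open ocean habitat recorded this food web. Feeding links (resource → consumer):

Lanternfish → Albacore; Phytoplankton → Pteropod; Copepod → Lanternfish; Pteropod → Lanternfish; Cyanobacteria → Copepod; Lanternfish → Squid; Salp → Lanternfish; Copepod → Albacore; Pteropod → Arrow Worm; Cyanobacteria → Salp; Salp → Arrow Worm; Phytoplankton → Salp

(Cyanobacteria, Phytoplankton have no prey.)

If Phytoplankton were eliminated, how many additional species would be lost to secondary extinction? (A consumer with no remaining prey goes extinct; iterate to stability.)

Remove Phytoplankton.
Round 1: Pteropod (all prey gone) → extinct.
No further losses. Total secondary extinctions: 1.

1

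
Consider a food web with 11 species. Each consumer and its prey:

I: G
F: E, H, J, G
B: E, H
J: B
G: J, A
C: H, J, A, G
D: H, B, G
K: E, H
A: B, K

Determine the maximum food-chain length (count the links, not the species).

One longest chain: E → B → J → G → I.
It has 5 species and 4 links.

4 links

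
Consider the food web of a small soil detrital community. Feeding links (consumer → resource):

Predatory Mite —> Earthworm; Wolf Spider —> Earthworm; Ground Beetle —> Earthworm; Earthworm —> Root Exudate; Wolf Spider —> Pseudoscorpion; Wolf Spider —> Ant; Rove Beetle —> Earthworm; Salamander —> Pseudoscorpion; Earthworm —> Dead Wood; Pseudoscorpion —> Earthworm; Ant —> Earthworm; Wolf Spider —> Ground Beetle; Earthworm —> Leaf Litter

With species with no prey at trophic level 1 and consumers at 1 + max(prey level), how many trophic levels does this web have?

Basal resources (level 1): Root Exudate, Dead Wood, Leaf Litter.
Root Exudate → Earthworm → Pseudoscorpion → Salamander gives Salamander level 4.
No species has a prey at level 4, so no species reaches level 5.

4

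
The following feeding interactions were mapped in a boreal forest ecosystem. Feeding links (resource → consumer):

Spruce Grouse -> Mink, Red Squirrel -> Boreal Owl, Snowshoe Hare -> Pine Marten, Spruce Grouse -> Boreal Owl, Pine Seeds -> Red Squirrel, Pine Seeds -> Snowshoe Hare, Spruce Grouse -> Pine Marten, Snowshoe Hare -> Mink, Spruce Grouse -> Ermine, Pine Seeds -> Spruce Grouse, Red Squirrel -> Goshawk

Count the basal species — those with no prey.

Basal species (no prey listed): Pine Seeds.
Count: 1.

1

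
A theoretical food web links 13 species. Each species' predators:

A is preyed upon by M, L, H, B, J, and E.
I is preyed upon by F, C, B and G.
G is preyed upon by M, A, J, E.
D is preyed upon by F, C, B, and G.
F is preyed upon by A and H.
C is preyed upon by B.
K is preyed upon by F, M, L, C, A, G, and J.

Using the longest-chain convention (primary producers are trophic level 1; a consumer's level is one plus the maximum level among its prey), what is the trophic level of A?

Trophic level 3

D is a producer → level 1.
F eats D (level 1); other prey at levels: K 1, I 1 → level 2.
A eats F (level 2); other prey at levels: K 1, G 2 → level 3.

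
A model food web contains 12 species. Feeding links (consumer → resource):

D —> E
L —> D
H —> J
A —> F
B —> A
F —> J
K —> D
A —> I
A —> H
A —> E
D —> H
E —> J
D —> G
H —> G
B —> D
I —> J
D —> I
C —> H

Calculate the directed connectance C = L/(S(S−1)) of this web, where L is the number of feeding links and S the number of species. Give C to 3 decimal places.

The web has S = 12 species and L = 18 feeding links.
C = L / (S(S−1)) = 18 / 132 = 0.1364 ≈ 0.136.

C = 0.136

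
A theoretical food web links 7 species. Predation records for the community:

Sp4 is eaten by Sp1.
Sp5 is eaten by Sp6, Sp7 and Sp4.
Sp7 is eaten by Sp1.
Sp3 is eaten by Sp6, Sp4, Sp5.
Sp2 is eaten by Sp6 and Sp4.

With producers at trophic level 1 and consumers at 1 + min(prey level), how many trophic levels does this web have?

Producers (level 1): Sp2, Sp3.
Following each consumer down to its lowest-level prey: Sp3 → Sp5 → Sp7 (levels 1 through 3).
All prey of Sp7 (Sp5 2) are at level 2 or above, so Sp7 is at level 1 + 2 = 3.
Every consumer has at least one prey at level 2 or below, so none exceeds level 3.

3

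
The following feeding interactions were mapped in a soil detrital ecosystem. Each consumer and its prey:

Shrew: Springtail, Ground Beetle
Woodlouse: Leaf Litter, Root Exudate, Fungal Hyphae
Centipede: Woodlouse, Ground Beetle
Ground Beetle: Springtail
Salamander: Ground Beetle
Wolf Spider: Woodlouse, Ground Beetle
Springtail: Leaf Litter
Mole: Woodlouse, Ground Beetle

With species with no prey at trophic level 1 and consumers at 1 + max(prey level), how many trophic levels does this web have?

Basal resources (level 1): Leaf Litter, Root Exudate, Fungal Hyphae.
Leaf Litter → Springtail → Ground Beetle → Centipede gives Centipede level 4.
No species has a prey at level 4, so no species reaches level 5.

4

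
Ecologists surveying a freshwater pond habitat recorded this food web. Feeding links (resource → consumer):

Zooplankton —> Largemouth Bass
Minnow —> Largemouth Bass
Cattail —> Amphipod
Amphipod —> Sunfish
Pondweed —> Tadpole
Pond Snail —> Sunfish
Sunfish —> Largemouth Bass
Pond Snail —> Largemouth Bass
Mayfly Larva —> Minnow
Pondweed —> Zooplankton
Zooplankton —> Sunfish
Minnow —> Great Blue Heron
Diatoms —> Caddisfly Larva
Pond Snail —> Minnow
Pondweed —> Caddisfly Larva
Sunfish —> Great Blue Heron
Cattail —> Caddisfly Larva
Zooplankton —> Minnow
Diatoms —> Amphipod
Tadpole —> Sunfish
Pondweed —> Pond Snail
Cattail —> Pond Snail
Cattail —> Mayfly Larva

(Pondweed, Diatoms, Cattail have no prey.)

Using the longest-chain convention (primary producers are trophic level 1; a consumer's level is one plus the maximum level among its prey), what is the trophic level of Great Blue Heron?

Pondweed is a producer → level 1.
Pond Snail eats Pondweed (level 1); other prey at levels: Cattail 1 → level 2.
Sunfish eats Pond Snail (level 2); other prey at levels: Tadpole 2, Amphipod 2, Zooplankton 2 → level 3.
Great Blue Heron eats Sunfish (level 3); other prey at levels: Minnow 3 → level 4.

Trophic level 4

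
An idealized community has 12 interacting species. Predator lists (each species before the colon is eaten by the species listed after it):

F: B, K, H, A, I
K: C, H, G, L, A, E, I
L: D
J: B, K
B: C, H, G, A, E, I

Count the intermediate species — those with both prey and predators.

3

Intermediate species (has both prey and predators): B, K, L.
Count: 3.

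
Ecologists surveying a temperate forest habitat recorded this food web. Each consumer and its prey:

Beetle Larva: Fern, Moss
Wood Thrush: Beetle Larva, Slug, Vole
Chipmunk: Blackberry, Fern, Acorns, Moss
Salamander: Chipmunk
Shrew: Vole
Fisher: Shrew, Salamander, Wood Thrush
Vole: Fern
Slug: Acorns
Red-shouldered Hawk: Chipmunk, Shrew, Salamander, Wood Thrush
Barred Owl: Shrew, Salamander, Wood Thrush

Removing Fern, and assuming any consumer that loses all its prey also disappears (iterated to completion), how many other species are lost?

2

Remove Fern.
Round 1: Vole (all prey gone) → extinct.
Round 2: Shrew (all prey gone) → extinct.
No further losses. Total secondary extinctions: 2.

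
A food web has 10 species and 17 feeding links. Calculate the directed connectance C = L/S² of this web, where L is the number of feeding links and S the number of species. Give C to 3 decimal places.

C = 0.170

The web has S = 10 species and L = 17 feeding links.
C = L / S² = 17 / 100 = 0.1700 ≈ 0.170.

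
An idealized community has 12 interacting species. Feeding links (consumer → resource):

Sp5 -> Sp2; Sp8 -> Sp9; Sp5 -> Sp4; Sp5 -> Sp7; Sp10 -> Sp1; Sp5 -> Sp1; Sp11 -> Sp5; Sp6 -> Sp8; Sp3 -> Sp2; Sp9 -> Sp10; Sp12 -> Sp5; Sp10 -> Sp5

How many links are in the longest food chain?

5 links

One longest chain: Sp1 → Sp5 → Sp10 → Sp9 → Sp8 → Sp6.
It has 6 species and 5 links.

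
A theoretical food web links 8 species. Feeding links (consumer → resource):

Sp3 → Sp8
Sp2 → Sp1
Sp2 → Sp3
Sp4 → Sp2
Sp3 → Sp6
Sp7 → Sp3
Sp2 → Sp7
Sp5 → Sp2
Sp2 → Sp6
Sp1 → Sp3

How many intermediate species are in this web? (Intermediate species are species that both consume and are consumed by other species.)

Intermediate species (has both prey and predators): Sp3, Sp7, Sp1, Sp2.
Count: 4.

4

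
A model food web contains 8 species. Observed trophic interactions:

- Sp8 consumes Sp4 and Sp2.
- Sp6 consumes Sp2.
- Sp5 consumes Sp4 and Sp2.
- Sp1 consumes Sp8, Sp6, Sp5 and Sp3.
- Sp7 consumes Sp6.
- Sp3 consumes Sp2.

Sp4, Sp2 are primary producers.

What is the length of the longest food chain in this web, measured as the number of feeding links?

One longest chain: Sp2 → Sp6 → Sp7.
It has 3 species and 2 links.

2 links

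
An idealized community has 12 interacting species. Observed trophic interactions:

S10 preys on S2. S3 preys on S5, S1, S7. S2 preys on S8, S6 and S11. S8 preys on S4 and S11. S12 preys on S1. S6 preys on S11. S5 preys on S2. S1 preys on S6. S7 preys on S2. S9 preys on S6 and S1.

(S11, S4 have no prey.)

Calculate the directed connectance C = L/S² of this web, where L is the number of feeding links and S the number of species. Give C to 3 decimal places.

C = 0.111

The web has S = 12 species and L = 16 feeding links.
C = L / S² = 16 / 144 = 0.1111 ≈ 0.111.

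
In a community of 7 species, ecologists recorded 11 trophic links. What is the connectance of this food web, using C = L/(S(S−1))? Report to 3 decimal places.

The web has S = 7 species and L = 11 feeding links.
C = L / (S(S−1)) = 11 / 42 = 0.2619 ≈ 0.262.

C = 0.262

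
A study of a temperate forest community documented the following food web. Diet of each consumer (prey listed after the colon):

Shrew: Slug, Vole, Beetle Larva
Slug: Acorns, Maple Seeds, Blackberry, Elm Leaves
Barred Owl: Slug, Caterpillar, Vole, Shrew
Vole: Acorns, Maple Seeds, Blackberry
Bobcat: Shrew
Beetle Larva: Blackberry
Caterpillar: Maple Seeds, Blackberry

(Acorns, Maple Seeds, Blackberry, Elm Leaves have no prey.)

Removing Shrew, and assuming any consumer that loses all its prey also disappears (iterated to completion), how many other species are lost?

1

Remove Shrew.
Round 1: Bobcat (all prey gone) → extinct.
No further losses. Total secondary extinctions: 1.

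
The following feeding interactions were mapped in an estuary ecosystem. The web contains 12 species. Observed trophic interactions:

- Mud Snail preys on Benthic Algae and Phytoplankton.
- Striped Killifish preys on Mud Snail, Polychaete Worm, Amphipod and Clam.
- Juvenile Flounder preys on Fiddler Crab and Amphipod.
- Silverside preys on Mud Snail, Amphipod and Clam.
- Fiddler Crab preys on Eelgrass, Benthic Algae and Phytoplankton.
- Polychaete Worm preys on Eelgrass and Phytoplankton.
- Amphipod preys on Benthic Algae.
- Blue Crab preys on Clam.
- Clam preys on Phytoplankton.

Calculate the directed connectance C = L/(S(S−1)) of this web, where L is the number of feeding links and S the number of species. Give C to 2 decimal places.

C = 0.14

The web has S = 12 species and L = 19 feeding links.
C = L / (S(S−1)) = 19 / 132 = 0.1439 ≈ 0.14.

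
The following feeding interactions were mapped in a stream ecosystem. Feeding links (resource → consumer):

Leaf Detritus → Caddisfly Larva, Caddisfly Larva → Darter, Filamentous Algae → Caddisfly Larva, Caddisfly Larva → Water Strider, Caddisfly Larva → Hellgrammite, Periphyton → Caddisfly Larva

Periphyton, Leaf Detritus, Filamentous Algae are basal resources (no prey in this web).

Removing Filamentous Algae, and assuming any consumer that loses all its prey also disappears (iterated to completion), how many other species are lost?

0

Remove Filamentous Algae.
Every predator of it retains at least one other prey: Caddisfly Larva still has Periphyton, Leaf Detritus.
No consumer loses all prey, so no secondary extinctions occur.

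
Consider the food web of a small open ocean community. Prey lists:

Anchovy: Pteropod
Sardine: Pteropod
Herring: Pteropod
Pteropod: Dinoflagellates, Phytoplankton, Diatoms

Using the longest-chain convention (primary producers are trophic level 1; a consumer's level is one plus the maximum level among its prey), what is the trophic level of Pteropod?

Trophic level 2

Dinoflagellates is a producer → level 1.
Pteropod eats Dinoflagellates (level 1); other prey at levels: Phytoplankton 1, Diatoms 1 → level 2.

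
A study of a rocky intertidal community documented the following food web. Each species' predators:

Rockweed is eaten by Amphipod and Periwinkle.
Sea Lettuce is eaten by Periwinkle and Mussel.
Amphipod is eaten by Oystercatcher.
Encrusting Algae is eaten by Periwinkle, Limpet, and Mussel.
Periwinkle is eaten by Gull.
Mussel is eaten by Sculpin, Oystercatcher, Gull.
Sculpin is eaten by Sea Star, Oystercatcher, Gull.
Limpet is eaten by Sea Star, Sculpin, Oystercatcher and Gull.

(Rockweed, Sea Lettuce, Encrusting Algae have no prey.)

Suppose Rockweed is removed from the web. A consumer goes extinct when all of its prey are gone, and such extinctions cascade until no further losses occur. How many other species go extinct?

1

Remove Rockweed.
Round 1: Amphipod (all prey gone) → extinct.
No further losses. Total secondary extinctions: 1.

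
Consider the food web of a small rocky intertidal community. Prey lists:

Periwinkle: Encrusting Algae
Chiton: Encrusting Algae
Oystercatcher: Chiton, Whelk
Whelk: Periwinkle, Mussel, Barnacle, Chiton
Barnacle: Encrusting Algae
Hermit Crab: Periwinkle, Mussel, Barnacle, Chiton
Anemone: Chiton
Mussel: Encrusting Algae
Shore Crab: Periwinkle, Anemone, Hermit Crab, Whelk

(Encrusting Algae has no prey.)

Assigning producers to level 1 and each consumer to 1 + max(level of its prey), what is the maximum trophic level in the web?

Producers (level 1): Encrusting Algae.
Encrusting Algae → Chiton → Anemone → Shore Crab gives Shore Crab level 4.
No species has a prey at level 4, so no species reaches level 5.

4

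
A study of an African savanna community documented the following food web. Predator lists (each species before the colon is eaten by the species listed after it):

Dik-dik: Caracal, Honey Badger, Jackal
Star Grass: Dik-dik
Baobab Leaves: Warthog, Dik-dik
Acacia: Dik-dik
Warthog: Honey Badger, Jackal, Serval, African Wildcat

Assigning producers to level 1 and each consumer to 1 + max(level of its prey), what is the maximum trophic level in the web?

3

Producers (level 1): Acacia, Baobab Leaves, Star Grass.
Baobab Leaves → Warthog → Honey Badger gives Honey Badger level 3.
No species has a prey at level 3, so no species reaches level 4.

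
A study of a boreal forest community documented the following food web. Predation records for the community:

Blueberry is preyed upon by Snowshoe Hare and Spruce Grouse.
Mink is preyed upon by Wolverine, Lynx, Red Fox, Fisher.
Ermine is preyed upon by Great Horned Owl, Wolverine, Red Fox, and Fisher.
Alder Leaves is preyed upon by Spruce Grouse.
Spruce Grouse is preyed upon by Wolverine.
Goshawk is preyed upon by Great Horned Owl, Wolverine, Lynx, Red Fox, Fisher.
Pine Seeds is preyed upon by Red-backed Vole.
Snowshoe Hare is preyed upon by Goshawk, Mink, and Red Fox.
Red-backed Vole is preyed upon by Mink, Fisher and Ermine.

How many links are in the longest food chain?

One longest chain: Blueberry → Snowshoe Hare → Mink → Lynx.
It has 4 species and 3 links.

3 links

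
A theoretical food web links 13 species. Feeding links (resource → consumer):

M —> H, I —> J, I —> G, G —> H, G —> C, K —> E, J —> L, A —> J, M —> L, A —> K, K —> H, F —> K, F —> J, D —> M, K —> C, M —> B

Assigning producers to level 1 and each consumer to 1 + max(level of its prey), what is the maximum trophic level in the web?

3

Producers (level 1): A, I, F, D.
A → K → E gives E level 3.
No species has a prey at level 3, so no species reaches level 4.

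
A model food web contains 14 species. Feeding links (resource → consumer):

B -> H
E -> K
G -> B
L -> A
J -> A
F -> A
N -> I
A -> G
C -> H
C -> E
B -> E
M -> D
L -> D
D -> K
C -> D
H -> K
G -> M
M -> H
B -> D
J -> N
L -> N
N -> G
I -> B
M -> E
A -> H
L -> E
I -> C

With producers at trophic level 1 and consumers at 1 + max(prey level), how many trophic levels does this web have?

Producers (level 1): F, L, J.
L → N → I → B → D → K gives K level 6.
No species has a prey at level 6, so no species reaches level 7.

6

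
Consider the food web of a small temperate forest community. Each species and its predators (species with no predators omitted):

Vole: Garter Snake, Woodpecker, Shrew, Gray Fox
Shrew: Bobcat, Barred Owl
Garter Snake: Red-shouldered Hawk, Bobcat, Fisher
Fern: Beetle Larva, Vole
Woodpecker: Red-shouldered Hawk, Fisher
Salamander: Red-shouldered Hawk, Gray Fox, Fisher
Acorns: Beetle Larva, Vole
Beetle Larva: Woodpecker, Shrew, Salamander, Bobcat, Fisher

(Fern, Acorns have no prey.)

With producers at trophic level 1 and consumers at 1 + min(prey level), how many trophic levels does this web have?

Producers (level 1): Fern, Acorns.
Following each consumer down to its lowest-level prey: Fern → Vole → Garter Snake → Red-shouldered Hawk (levels 1 through 4).
All prey of Red-shouldered Hawk (Garter Snake 3, Woodpecker 3, Salamander 3) are at level 3 or above, so Red-shouldered Hawk is at level 1 + 3 = 4.
Every consumer has at least one prey at level 3 or below, so none exceeds level 4.

4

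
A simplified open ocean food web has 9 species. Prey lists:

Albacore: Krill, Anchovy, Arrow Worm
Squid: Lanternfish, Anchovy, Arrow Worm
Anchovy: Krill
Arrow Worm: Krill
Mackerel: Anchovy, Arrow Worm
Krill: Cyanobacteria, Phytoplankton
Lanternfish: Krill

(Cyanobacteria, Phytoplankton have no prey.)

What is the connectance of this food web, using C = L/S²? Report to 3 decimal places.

The web has S = 9 species and L = 13 feeding links.
C = L / S² = 13 / 81 = 0.1605 ≈ 0.160.

C = 0.160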